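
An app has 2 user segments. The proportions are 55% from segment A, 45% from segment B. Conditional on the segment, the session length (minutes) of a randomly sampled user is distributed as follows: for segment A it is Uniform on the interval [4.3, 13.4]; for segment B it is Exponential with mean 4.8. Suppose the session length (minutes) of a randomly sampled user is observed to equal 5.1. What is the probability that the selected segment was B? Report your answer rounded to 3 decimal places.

0.349

Likelihoods f(5.1 | ·): A: 0.10989; B: 0.0719981.
Posterior ∝ prior × likelihood. Numerator for B: 0.45·0.0719981 = 0.0323991.
Normalizing constant: 0.55·0.10989 + 0.45·0.0719981 = 0.0928387.
P(B | observation) = 0.0323991 / 0.0928387 = 0.348983.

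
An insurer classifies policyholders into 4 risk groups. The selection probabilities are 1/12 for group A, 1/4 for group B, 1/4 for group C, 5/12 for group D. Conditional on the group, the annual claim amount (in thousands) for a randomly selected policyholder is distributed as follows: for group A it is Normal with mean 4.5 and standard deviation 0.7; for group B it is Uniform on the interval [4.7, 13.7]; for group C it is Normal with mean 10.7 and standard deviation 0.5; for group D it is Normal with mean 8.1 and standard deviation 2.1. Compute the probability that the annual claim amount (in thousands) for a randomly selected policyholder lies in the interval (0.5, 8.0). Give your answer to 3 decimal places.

0.375

Conditional on each group, P(0.5 < X < 8.0): A: 1; B: 0.366667; C: 3.33204e-08; D: 0.480862.
By total probability, P(0.5 < X < 8.0) = 0.0833333·1 + 0.25·0.366667 + 0.25·3.33204e-08 + 0.416667·0.480862 = 0.375359.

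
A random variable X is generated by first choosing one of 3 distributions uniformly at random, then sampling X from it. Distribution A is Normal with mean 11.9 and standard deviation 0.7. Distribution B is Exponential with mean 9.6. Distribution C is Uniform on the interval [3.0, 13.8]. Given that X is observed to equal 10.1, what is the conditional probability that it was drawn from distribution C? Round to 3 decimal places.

0.618

Likelihoods f(10.1 | ·): A: 0.0208921; B: 0.036376; C: 0.0925926.
Posterior ∝ prior × likelihood. Numerator for C: 0.333333·0.0925926 = 0.0308642.
Normalizing constant: 0.333333·0.0208921 + 0.333333·0.036376 + 0.333333·0.0925926 = 0.0499535.
P(C | observation) = 0.0308642 / 0.0499535 = 0.617858.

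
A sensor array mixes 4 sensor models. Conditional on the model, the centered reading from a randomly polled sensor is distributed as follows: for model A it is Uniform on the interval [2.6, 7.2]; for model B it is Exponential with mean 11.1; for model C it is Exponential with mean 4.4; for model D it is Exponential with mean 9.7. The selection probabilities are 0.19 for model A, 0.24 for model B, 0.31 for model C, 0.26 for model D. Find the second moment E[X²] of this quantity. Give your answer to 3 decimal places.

For each component E[X²] = Var + (mean)², giving A: 25.7733; B: 246.42; C: 38.72; D: 188.18.
Overall E[X²] = 0.19·25.7733 + 0.24·246.42 + 0.31·38.72 + 0.26·188.18 = 124.968.

124.968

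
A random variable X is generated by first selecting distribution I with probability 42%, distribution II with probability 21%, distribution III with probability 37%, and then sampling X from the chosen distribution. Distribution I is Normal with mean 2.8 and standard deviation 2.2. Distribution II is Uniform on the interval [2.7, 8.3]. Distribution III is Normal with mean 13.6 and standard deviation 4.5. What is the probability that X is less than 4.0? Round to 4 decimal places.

Conditional on each component, P(X < 4.0): I: 0.70728; II: 0.232143; III: 0.0164487.
By total probability, P(X < 4.0) = 0.42·0.70728 + 0.21·0.232143 + 0.37·0.0164487 = 0.351893.

0.3519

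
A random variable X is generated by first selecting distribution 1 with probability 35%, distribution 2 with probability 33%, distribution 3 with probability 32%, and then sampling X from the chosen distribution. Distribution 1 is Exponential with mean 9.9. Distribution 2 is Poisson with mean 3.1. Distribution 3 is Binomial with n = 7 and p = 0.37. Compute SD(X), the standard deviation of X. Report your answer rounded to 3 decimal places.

Per component, 1: μ=9.9, E[X²]=196.02; 2: μ=3.1, E[X²]=12.71; 3: μ=2.59, E[X²]=8.3398.
E[X] = 0.35·9.9 + 0.33·3.1 + 0.32·2.59 = 5.3168.
E[X²] = 0.35·196.02 + 0.33·12.71 + 0.32·8.3398 = 75.47.
Var(X) = E[X²] − (E[X])² = 75.47 − 28.2684 = 47.2017.
SD(X) = √47.2017 = 6.87035.

6.870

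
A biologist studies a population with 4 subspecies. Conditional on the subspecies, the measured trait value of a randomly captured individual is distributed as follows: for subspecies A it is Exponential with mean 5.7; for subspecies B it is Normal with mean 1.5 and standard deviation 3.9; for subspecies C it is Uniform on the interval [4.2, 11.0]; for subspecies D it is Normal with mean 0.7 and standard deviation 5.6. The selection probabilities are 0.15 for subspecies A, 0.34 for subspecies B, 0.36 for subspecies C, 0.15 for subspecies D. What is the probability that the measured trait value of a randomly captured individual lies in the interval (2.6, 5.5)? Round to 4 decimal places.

Conditional on each subspecies, P(2.6 < X < 5.5): A: 0.252708; B: 0.236422; C: 0.191176; D: 0.171514.
By total probability, P(2.6 < X < 5.5) = 0.15·0.252708 + 0.34·0.236422 + 0.36·0.191176 + 0.15·0.171514 = 0.21284.

0.2128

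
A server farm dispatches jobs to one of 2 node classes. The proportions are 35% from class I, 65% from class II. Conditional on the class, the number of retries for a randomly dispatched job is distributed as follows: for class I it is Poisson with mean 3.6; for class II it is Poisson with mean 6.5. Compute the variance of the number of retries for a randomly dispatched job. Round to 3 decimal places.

7.398

Per component, I: μ=3.6, E[X²]=16.56; II: μ=6.5, E[X²]=48.75.
E[X] = 0.35·3.6 + 0.65·6.5 = 5.485.
E[X²] = 0.35·16.56 + 0.65·48.75 = 37.4835.
Var(X) = E[X²] − (E[X])² = 37.4835 − 30.0852 = 7.39827.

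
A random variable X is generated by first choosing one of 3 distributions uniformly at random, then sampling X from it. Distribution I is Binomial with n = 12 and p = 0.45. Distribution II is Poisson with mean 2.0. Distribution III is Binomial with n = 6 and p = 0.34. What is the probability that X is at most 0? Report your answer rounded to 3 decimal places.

Conditional on each component, P(X ≤ 0): I: 0.000766218; II: 0.135335; III: 0.082654.
By total probability, P(X ≤ 0) = 0.333333·0.000766218 + 0.333333·0.135335 + 0.333333·0.082654 = 0.0729185.

0.073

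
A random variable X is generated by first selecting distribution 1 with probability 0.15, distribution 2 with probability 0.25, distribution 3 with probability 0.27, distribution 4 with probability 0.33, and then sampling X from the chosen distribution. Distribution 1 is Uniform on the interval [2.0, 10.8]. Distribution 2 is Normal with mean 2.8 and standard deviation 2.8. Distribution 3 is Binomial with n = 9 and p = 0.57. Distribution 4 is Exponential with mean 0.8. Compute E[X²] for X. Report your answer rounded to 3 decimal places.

For each component E[X²] = Var + (mean)², giving 1: 47.4133; 2: 15.68; 3: 28.5228; 4: 1.28.
Overall E[X²] = 0.15·47.4133 + 0.25·15.68 + 0.27·28.5228 + 0.33·1.28 = 19.1556.

19.156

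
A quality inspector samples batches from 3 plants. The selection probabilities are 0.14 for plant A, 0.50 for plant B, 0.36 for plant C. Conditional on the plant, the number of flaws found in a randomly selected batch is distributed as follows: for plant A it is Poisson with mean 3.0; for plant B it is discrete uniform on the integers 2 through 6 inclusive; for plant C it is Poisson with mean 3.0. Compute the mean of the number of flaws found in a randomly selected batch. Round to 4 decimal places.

3.5000

Component means — A: 3; B: 4; C: 3.
E[X] = 0.14·3 + 0.5·4 + 0.36·3 = 3.5.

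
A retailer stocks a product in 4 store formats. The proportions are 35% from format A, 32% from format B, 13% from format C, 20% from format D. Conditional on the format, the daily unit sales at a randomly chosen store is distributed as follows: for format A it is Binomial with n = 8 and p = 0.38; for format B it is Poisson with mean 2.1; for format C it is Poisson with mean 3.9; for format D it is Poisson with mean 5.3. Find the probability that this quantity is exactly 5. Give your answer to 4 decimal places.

Conditional on each format, P(X = 5): A: 0.10575; B: 0.041677; C: 0.152193; D: 0.173955.
By total probability, P(X = 5) = 0.35·0.10575 + 0.32·0.041677 + 0.13·0.152193 + 0.2·0.173955 = 0.104925.

0.1049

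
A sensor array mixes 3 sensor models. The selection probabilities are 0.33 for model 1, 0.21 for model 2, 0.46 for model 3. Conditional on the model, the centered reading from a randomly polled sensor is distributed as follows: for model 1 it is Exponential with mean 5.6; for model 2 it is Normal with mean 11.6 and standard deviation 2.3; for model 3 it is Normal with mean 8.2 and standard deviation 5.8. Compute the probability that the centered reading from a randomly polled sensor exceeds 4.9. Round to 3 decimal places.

Conditional on each model, P(X > 4.9): 1: 0.416862; 2: 0.99821; 3: 0.71531.
By total probability, P(X > 4.9) = 0.33·0.416862 + 0.21·0.99821 + 0.46·0.71531 = 0.676231.

0.676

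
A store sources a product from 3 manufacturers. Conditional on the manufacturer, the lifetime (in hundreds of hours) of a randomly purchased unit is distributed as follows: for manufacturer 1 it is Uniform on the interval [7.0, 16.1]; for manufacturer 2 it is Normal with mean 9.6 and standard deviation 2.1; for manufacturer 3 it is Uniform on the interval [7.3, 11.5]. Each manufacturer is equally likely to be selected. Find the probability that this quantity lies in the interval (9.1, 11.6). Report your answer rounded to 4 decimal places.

Conditional on each manufacturer, P(9.1 < X < 11.6): 1: 0.274725; 2: 0.423644; 3: 0.571429.
By total probability, P(9.1 < X < 11.6) = 0.333333·0.274725 + 0.333333·0.423644 + 0.333333·0.571429 = 0.423266.

0.4233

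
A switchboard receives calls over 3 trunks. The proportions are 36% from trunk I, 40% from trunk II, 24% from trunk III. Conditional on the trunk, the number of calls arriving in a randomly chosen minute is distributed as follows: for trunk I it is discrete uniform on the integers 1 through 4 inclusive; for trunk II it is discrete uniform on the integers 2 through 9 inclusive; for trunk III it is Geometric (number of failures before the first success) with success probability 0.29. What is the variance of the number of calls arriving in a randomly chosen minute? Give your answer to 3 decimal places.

6.766

Per component, I: μ=2.5, E[X²]=7.5; II: μ=5.5, E[X²]=35.5; III: μ=2.44828, E[X²]=14.4364.
E[X] = 0.36·2.5 + 0.4·5.5 + 0.24·2.44828 = 3.68759.
E[X²] = 0.36·7.5 + 0.4·35.5 + 0.24·14.4364 = 20.3647.
Var(X) = E[X²] − (E[X])² = 20.3647 − 13.5983 = 6.76644.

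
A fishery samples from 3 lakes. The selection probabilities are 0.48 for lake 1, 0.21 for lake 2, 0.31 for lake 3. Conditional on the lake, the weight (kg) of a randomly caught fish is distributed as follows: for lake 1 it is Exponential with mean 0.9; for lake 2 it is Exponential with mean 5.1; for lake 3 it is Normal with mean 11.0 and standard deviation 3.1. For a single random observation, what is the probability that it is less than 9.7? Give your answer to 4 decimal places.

Conditional on each lake, P(X < 9.7): 1: 0.999979; 2: 0.850724; 3: 0.337478.
By total probability, P(X < 9.7) = 0.48·0.999979 + 0.21·0.850724 + 0.31·0.337478 = 0.76326.

0.7633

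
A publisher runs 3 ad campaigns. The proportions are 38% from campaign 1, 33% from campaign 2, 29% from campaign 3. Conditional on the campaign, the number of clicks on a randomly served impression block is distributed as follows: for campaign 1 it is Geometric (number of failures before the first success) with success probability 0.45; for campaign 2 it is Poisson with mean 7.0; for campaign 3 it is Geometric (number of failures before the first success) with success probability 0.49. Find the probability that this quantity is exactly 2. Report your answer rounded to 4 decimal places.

Conditional on each campaign, P(X = 2): 1: 0.136125; 2: 0.0223411; 3: 0.127449.
By total probability, P(X = 2) = 0.38·0.136125 + 0.33·0.0223411 + 0.29·0.127449 = 0.0960603.

0.0961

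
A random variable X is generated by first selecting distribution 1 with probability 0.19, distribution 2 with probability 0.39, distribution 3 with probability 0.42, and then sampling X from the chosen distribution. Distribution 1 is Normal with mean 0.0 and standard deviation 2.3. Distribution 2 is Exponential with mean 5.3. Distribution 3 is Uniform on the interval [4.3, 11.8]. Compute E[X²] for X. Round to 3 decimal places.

52.101

For each component E[X²] = Var + (mean)², giving 1: 5.29; 2: 56.18; 3: 69.49.
Overall E[X²] = 0.19·5.29 + 0.39·56.18 + 0.42·69.49 = 52.1011.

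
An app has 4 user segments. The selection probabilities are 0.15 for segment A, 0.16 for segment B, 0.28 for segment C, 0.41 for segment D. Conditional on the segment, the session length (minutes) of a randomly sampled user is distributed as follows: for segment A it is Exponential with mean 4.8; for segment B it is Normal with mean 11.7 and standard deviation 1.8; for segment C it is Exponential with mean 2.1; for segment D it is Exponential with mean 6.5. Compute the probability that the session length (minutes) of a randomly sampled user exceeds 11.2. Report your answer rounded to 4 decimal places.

Conditional on each segment, P(X > 11.2): A: 0.096972; B: 0.609409; C: 0.00482795; D: 0.178516.
By total probability, P(X > 11.2) = 0.15·0.096972 + 0.16·0.609409 + 0.28·0.00482795 + 0.41·0.178516 = 0.186595.

0.1866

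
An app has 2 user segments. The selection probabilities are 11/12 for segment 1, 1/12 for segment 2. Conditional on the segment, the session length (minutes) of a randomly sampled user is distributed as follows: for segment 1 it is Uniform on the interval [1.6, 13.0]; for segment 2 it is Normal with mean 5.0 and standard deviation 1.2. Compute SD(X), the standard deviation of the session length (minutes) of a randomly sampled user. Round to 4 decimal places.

3.2329

Per component, 1: μ=7.3, E[X²]=64.12; 2: μ=5, E[X²]=26.44.
E[X] = 0.916667·7.3 + 0.0833333·5 = 7.10833.
E[X²] = 0.916667·64.12 + 0.0833333·26.44 = 60.98.
Var(X) = E[X²] − (E[X])² = 60.98 − 50.5284 = 10.4516.
SD(X) = √10.4516 = 3.23289.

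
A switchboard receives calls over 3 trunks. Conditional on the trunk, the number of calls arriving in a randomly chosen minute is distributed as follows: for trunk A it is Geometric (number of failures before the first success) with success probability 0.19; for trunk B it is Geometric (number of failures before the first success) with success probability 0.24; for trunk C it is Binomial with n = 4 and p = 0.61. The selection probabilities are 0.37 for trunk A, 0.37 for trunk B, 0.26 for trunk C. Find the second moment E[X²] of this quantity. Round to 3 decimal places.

For each component E[X²] = Var + (mean)², giving A: 40.6122; B: 23.2222; C: 6.9052.
Overall E[X²] = 0.37·40.6122 + 0.37·23.2222 + 0.26·6.9052 = 25.4141.

25.414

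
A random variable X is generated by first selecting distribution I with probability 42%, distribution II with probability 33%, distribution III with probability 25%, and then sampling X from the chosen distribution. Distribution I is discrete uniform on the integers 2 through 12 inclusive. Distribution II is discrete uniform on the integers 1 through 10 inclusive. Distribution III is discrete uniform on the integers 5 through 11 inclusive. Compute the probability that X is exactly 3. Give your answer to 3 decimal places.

0.071

Conditional on each component, P(X = 3): I: 0.0909091; II: 0.1; III: 0.
By total probability, P(X = 3) = 0.42·0.0909091 + 0.33·0.1 + 0.25·0 = 0.0711818.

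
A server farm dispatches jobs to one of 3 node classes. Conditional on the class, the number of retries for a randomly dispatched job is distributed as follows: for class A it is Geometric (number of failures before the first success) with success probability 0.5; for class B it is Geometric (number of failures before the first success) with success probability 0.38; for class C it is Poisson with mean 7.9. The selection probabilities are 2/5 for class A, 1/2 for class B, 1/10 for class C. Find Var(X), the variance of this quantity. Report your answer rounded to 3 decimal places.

Per component, A: μ=1, E[X²]=3; B: μ=1.63158, E[X²]=6.95568; C: μ=7.9, E[X²]=70.31.
E[X] = 0.4·1 + 0.5·1.63158 + 0.1·7.9 = 2.00579.
E[X²] = 0.4·3 + 0.5·6.95568 + 0.1·70.31 = 11.7088.
Var(X) = E[X²] − (E[X])² = 11.7088 − 4.02319 = 7.68565.

7.686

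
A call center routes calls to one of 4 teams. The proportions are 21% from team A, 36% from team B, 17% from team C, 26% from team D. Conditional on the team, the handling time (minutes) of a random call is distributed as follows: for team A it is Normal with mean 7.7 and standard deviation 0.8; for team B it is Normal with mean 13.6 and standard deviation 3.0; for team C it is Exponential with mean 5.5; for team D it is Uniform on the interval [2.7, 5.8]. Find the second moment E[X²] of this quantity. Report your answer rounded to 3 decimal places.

97.600

For each component E[X²] = Var + (mean)², giving A: 59.93; B: 193.96; C: 60.5; D: 18.8633.
Overall E[X²] = 0.21·59.93 + 0.36·193.96 + 0.17·60.5 + 0.26·18.8633 = 97.6004.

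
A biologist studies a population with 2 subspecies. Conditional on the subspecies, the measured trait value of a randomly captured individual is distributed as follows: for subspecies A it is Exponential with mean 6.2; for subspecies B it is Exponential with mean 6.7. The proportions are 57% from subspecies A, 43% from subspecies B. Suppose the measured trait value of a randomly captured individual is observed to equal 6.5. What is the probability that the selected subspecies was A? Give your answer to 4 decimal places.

0.5698

Likelihoods f(6.5 | ·): A: 0.0565327; B: 0.0565711.
Posterior ∝ prior × likelihood. Numerator for A: 0.57·0.0565327 = 0.0322236.
Normalizing constant: 0.57·0.0565327 + 0.43·0.0565711 = 0.0565492.
P(A | observation) = 0.0322236 / 0.0565492 = 0.569833.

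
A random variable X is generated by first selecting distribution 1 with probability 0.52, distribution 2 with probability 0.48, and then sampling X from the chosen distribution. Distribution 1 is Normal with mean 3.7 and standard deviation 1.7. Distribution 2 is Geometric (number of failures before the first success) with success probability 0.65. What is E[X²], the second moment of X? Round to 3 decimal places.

For each component E[X²] = Var + (mean)², giving 1: 16.58; 2: 1.11834.
Overall E[X²] = 0.52·16.58 + 0.48·1.11834 = 9.1584.

9.158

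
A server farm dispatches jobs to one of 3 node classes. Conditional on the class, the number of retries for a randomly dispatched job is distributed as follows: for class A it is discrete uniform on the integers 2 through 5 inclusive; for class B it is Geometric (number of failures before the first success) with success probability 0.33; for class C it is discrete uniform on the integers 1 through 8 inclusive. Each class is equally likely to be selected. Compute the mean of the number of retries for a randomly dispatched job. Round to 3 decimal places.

3.343

Component means — A: 3.5; B: 2.0303; C: 4.5.
E[X] = 0.333333·3.5 + 0.333333·2.0303 + 0.333333·4.5 = 3.34343.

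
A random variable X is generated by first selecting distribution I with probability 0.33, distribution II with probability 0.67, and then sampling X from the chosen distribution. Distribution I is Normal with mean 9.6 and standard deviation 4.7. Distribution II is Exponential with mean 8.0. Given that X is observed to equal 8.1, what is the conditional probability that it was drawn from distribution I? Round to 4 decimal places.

Likelihoods f(8.1 | ·): I: 0.0806667; II: 0.0454137.
Posterior ∝ prior × likelihood. Numerator for I: 0.33·0.0806667 = 0.02662.
Normalizing constant: 0.33·0.0806667 + 0.67·0.0454137 = 0.0570472.
P(I | observation) = 0.02662 / 0.0570472 = 0.466632.

0.4666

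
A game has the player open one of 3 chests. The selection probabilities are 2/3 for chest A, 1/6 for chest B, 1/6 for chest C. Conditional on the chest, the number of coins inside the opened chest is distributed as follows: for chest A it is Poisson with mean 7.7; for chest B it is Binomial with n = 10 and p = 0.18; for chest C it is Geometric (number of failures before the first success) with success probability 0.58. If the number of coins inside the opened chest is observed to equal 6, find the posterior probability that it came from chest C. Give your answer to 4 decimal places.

0.0060

Likelihoods P(X=6 | ·): A: 0.131082; B: 0.00322931; C: 0.00318364.
Posterior ∝ prior × likelihood. Numerator for C: 0.166667·0.00318364 = 0.000530606.
Normalizing constant: 0.666667·0.131082 + 0.166667·0.00322931 + 0.166667·0.00318364 = 0.0884571.
P(C | observation) = 0.000530606 / 0.0884571 = 0.00599846.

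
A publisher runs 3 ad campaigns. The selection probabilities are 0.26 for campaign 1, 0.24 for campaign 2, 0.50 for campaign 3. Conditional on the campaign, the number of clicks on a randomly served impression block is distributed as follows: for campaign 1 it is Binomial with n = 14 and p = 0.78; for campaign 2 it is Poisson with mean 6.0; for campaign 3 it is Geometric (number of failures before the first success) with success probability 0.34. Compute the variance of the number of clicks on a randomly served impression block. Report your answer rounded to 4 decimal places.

Per component, 1: μ=10.92, E[X²]=121.649; 2: μ=6, E[X²]=42; 3: μ=1.94118, E[X²]=9.47751.
E[X] = 0.26·10.92 + 0.24·6 + 0.5·1.94118 = 5.24979.
E[X²] = 0.26·121.649 + 0.24·42 + 0.5·9.47751 = 46.4474.
Var(X) = E[X²] − (E[X])² = 46.4474 − 27.5603 = 18.8872.

18.8872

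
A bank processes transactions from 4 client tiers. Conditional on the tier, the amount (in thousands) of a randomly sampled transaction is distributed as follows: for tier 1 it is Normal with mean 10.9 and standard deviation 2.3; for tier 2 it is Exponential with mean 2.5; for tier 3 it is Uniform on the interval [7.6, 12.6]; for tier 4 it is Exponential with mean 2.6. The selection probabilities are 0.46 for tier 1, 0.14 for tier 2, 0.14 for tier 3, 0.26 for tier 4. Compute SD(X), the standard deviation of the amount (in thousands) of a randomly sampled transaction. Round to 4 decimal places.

4.6219

Per component, 1: μ=10.9, E[X²]=124.1; 2: μ=2.5, E[X²]=12.5; 3: μ=10.1, E[X²]=104.093; 4: μ=2.6, E[X²]=13.52.
E[X] = 0.46·10.9 + 0.14·2.5 + 0.14·10.1 + 0.26·2.6 = 7.454.
E[X²] = 0.46·124.1 + 0.14·12.5 + 0.14·104.093 + 0.26·13.52 = 76.9243.
Var(X) = E[X²] − (E[X])² = 76.9243 − 55.5621 = 21.3622.
SD(X) = √21.3622 = 4.62192.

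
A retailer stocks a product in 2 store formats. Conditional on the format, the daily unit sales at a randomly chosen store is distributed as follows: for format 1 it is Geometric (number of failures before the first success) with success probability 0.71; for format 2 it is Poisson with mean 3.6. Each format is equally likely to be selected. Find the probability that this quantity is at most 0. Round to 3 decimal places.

Conditional on each format, P(X ≤ 0): 1: 0.71; 2: 0.0273237.
By total probability, P(X ≤ 0) = 0.5·0.71 + 0.5·0.0273237 = 0.368662.

0.369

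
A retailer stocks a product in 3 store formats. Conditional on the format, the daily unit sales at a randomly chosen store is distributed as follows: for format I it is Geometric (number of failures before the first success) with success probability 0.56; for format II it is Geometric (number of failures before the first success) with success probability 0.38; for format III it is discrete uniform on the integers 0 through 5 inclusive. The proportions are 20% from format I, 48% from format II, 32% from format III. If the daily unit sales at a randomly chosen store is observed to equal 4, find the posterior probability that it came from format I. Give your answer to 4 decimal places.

0.0497

Likelihoods P(X=4 | ·): I: 0.0209893; II: 0.0561501; III: 0.166667.
Posterior ∝ prior × likelihood. Numerator for I: 0.2·0.0209893 = 0.00419787.
Normalizing constant: 0.2·0.0209893 + 0.48·0.0561501 + 0.32·0.166667 = 0.0844832.
P(I | observation) = 0.00419787 / 0.0844832 = 0.0496888.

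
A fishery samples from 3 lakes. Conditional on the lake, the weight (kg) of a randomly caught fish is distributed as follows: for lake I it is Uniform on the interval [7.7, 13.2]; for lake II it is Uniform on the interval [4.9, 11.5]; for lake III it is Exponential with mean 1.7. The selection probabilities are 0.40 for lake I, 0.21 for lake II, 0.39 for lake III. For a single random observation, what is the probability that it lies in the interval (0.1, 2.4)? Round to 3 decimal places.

0.273

Conditional on each lake, P(0.1 < X < 2.4): I: 0; II: 0; III: 0.69916.
By total probability, P(0.1 < X < 2.4) = 0.4·0 + 0.21·0 + 0.39·0.69916 = 0.272673.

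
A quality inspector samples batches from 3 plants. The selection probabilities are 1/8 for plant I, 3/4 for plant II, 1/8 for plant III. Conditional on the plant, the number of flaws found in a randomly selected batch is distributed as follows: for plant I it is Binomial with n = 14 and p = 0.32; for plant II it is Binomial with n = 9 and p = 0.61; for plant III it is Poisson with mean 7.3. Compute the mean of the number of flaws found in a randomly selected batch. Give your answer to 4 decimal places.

Component means — I: 4.48; II: 5.49; III: 7.3.
E[X] = 0.125·4.48 + 0.75·5.49 + 0.125·7.3 = 5.59.

5.5900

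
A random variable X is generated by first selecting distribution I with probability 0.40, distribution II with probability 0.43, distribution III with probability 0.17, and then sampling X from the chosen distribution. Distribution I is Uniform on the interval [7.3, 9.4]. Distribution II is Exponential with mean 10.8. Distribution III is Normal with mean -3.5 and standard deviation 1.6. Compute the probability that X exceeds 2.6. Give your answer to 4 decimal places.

Conditional on each component, P(X > 2.6): I: 1; II: 0.786045; III: 6.87841e-05.
By total probability, P(X > 2.6) = 0.4·1 + 0.43·0.786045 + 0.17·6.87841e-05 = 0.738011.

0.7380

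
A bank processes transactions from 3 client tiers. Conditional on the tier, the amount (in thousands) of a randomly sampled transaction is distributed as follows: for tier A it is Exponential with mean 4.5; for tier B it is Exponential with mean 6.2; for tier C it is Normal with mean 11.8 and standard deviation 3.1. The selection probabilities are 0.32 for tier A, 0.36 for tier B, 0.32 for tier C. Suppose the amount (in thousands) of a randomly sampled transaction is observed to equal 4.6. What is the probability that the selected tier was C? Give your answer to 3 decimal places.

Likelihoods f(4.6 | ·): A: 0.0799543; B: 0.0768051; C: 0.00867308.
Posterior ∝ prior × likelihood. Numerator for C: 0.32·0.00867308 = 0.00277539.
Normalizing constant: 0.32·0.0799543 + 0.36·0.0768051 + 0.32·0.00867308 = 0.0560106.
P(C | observation) = 0.00277539 / 0.0560106 = 0.0495511.

0.050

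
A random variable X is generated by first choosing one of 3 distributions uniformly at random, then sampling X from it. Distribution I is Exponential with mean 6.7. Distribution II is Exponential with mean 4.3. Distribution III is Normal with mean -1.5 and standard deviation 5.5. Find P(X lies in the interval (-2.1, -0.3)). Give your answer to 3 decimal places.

Conditional on each component, P(-2.1 < X < -0.3): I: 0; II: 0; III: 0.129791.
By total probability, P(-2.1 < X < -0.3) = 0.333333·0 + 0.333333·0 + 0.333333·0.129791 = 0.0432637.

0.043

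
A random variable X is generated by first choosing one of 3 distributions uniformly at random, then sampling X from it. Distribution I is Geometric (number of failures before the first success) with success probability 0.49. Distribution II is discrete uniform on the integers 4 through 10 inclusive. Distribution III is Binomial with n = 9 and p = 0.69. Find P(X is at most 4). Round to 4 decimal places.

Conditional on each component, P(X ≤ 4): I: 0.965497; II: 0.142857; III: 0.111529.
By total probability, P(X ≤ 4) = 0.333333·0.965497 + 0.333333·0.142857 + 0.333333·0.111529 = 0.406628.

0.4066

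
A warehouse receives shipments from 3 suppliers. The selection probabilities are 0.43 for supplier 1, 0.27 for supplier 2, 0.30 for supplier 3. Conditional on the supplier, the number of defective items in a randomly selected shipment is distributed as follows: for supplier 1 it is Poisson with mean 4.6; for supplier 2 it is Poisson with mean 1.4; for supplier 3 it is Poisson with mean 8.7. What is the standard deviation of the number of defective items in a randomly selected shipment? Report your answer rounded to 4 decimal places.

3.5553

Per component, 1: μ=4.6, E[X²]=25.76; 2: μ=1.4, E[X²]=3.36; 3: μ=8.7, E[X²]=84.39.
E[X] = 0.43·4.6 + 0.27·1.4 + 0.3·8.7 = 4.966.
E[X²] = 0.43·25.76 + 0.27·3.36 + 0.3·84.39 = 37.301.
Var(X) = E[X²] − (E[X])² = 37.301 − 24.6612 = 12.6398.
SD(X) = √12.6398 = 3.55526.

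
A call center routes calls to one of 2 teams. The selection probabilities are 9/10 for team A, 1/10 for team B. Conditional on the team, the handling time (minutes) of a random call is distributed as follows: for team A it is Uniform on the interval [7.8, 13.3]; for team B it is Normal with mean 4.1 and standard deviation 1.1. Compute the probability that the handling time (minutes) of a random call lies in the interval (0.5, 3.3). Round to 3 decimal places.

Conditional on each team, P(0.5 < X < 3.3): A: 0; B: 0.232997.
By total probability, P(0.5 < X < 3.3) = 0.9·0 + 0.1·0.232997 = 0.0232997.

0.023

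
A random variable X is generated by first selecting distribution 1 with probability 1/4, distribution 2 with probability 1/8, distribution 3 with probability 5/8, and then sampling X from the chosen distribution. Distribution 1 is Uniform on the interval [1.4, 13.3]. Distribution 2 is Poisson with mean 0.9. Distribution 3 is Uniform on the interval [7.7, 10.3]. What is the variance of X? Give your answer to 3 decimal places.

Per component, 1: μ=7.35, E[X²]=65.8233; 2: μ=0.9, E[X²]=1.71; 3: μ=9, E[X²]=81.5633.
E[X] = 0.25·7.35 + 0.125·0.9 + 0.625·9 = 7.575.
E[X²] = 0.25·65.8233 + 0.125·1.71 + 0.625·81.5633 = 67.6467.
Var(X) = E[X²] − (E[X])² = 67.6467 − 57.3806 = 10.266.

10.266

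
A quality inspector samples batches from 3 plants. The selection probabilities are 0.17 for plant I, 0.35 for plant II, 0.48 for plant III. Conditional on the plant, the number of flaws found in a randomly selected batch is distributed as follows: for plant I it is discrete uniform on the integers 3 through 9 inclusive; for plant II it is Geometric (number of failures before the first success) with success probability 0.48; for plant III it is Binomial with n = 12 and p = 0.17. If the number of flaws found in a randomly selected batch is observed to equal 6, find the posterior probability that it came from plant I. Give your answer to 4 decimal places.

0.7807

Likelihoods P(X=6 | ·): I: 0.142857; II: 0.00948989; III: 0.00729179.
Posterior ∝ prior × likelihood. Numerator for I: 0.17·0.142857 = 0.0242857.
Normalizing constant: 0.17·0.142857 + 0.35·0.00948989 + 0.48·0.00729179 = 0.0311072.
P(I | observation) = 0.0242857 / 0.0311072 = 0.78071.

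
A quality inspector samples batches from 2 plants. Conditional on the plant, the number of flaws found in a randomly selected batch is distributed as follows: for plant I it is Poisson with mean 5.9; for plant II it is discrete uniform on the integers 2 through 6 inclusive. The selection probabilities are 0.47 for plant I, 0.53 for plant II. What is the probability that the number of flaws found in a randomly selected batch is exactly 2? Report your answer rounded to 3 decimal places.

Conditional on each plant, P(X = 2): I: 0.04768; II: 0.2.
By total probability, P(X = 2) = 0.47·0.04768 + 0.53·0.2 = 0.12841.

0.128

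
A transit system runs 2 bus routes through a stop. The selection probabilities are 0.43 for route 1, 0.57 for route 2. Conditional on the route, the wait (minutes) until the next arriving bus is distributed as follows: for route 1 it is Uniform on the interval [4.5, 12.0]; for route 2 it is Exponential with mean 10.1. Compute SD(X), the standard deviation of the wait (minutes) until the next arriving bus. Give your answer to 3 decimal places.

7.810

Per component, 1: μ=8.25, E[X²]=72.75; 2: μ=10.1, E[X²]=204.02.
E[X] = 0.43·8.25 + 0.57·10.1 = 9.3045.
E[X²] = 0.43·72.75 + 0.57·204.02 = 147.574.
Var(X) = E[X²] − (E[X])² = 147.574 − 86.5737 = 61.0002.
SD(X) = √61.0002 = 7.81026.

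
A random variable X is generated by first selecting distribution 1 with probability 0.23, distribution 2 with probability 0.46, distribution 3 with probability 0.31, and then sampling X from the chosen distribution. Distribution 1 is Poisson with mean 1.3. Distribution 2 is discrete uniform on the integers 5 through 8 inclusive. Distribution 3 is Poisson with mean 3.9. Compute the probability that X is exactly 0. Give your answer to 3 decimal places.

Conditional on each component, P(X = 0): 1: 0.272532; 2: 0; 3: 0.0202419.
By total probability, P(X = 0) = 0.23·0.272532 + 0.46·0 + 0.31·0.0202419 = 0.0689573.

0.069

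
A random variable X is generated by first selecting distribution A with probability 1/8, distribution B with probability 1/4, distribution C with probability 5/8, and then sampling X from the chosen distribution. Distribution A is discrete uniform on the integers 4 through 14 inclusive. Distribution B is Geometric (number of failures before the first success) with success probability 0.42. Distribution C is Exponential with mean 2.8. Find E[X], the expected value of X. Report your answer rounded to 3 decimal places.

Component means — A: 9; B: 1.38095; C: 2.8.
E[X] = 0.125·9 + 0.25·1.38095 + 0.625·2.8 = 3.22024.

3.220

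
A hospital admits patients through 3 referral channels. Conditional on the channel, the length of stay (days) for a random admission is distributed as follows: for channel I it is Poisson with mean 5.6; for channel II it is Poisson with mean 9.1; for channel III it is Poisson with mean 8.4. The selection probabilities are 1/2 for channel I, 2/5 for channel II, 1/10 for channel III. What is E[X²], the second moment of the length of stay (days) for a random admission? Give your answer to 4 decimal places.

63.1400

For each component E[X²] = Var + (mean)², giving I: 36.96; II: 91.91; III: 78.96.
Overall E[X²] = 0.5·36.96 + 0.4·91.91 + 0.1·78.96 = 63.14.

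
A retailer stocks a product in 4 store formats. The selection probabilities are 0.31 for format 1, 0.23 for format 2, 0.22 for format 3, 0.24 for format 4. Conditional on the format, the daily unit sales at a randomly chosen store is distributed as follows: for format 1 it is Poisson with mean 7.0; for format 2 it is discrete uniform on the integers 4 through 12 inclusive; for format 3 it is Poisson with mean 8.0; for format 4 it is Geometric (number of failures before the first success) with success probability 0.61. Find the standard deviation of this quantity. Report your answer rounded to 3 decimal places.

3.836

Per component, 1: μ=7, E[X²]=56; 2: μ=8, E[X²]=70.6667; 3: μ=8, E[X²]=72; 4: μ=0.639344, E[X²]=1.45687.
E[X] = 0.31·7 + 0.23·8 + 0.22·8 + 0.24·0.639344 = 5.92344.
E[X²] = 0.31·56 + 0.23·70.6667 + 0.22·72 + 0.24·1.45687 = 49.803.
Var(X) = E[X²] − (E[X])² = 49.803 − 35.0872 = 14.7158.
SD(X) = √14.7158 = 3.83612.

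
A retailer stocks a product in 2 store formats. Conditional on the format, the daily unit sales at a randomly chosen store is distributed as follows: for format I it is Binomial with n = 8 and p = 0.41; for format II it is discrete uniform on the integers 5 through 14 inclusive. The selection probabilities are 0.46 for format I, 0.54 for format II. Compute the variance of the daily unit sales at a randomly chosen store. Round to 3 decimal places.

14.955

Per component, I: μ=3.28, E[X²]=12.6936; II: μ=9.5, E[X²]=98.5.
E[X] = 0.46·3.28 + 0.54·9.5 = 6.6388.
E[X²] = 0.46·12.6936 + 0.54·98.5 = 59.0291.
Var(X) = E[X²] − (E[X])² = 59.0291 − 44.0737 = 14.9554.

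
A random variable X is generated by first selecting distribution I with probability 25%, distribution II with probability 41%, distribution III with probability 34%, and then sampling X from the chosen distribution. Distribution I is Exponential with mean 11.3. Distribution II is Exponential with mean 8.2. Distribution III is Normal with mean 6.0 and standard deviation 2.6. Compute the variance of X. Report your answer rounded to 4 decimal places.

65.8367

Per component, I: μ=11.3, E[X²]=255.38; II: μ=8.2, E[X²]=134.48; III: μ=6, E[X²]=42.76.
E[X] = 0.25·11.3 + 0.41·8.2 + 0.34·6 = 8.227.
E[X²] = 0.25·255.38 + 0.41·134.48 + 0.34·42.76 = 133.52.
Var(X) = E[X²] − (E[X])² = 133.52 − 67.6835 = 65.8367.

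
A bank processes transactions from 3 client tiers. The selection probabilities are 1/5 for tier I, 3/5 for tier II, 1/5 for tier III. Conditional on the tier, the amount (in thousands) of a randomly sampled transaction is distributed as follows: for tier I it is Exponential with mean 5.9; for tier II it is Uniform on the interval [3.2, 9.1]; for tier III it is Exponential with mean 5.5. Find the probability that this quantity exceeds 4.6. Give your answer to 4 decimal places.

0.6360

Conditional on each tier, P(X > 4.6): I: 0.458561; II: 0.762712; III: 0.433283.
By total probability, P(X > 4.6) = 0.2·0.458561 + 0.6·0.762712 + 0.2·0.433283 = 0.635996.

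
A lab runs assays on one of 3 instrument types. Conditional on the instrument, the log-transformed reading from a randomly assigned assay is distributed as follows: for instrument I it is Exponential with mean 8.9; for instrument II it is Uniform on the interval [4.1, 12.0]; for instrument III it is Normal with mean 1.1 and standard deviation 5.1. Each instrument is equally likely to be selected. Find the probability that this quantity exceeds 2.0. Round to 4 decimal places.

0.7429

Conditional on each instrument, P(X > 2.0): I: 0.798741; II: 1; III: 0.429962.
By total probability, P(X > 2.0) = 0.333333·0.798741 + 0.333333·1 + 0.333333·0.429962 = 0.742901.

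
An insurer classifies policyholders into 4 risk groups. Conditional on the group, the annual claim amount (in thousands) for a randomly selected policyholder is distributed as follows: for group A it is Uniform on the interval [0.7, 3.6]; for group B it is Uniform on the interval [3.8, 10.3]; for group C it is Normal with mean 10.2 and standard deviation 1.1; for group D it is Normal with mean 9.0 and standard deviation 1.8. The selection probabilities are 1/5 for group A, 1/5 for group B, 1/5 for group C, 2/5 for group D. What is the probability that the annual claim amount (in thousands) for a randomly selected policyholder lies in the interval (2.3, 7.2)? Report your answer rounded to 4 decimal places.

Conditional on each group, P(2.3 < X < 7.2): A: 0.448276; B: 0.523077; C: 0.00319301; D: 0.158557.
By total probability, P(2.3 < X < 7.2) = 0.2·0.448276 + 0.2·0.523077 + 0.2·0.00319301 + 0.4·0.158557 = 0.258332.

0.2583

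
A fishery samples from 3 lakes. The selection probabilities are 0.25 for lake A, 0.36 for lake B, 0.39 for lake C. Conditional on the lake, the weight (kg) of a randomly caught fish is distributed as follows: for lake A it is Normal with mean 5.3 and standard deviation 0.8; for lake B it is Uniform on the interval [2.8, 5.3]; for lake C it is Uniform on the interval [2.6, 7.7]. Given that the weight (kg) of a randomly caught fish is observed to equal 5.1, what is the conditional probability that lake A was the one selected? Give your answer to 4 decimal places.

0.3540

Likelihoods f(5.1 | ·): A: 0.483335; B: 0.4; C: 0.196078.
Posterior ∝ prior × likelihood. Numerator for A: 0.25·0.483335 = 0.120834.
Normalizing constant: 0.25·0.483335 + 0.36·0.4 + 0.39·0.196078 = 0.341304.
P(A | observation) = 0.120834 / 0.341304 = 0.354035.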